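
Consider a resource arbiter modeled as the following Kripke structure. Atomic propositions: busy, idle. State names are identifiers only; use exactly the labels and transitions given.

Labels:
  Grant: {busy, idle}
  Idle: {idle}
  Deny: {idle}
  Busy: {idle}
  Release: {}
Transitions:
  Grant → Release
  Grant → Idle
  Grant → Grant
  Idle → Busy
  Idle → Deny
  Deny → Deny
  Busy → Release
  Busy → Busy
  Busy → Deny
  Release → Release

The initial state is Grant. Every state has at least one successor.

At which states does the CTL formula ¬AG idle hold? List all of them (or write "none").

States satisfying idle: {Grant, Idle, Deny, Busy}.
States satisfying AG idle: {Deny}.
States satisfying ¬AG idle: {Grant, Idle, Busy, Release}.

{Grant, Idle, Busy, Release}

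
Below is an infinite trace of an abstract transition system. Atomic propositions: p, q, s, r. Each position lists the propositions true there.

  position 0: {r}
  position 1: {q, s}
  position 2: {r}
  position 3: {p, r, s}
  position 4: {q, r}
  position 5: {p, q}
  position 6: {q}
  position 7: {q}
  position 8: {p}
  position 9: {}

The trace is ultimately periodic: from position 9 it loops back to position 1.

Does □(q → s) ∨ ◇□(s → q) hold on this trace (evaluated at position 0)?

Violated

q → s must hold at every position from 0 onward. It fails at position 4, so □(q → s) is false.
Positions where q holds: 1, 4, 5, 6, 7.
Check s at each: 1→ok, 4→fails, 5→fails, 6→fails, 7→fails.
□(s → q) is false at every position 0..9, so it never becomes true and ◇□(s → q) fails.
At position 0: □(q → s) is false; ◇□(s → q) is false; so □(q → s) ∨ ◇□(s → q) is false.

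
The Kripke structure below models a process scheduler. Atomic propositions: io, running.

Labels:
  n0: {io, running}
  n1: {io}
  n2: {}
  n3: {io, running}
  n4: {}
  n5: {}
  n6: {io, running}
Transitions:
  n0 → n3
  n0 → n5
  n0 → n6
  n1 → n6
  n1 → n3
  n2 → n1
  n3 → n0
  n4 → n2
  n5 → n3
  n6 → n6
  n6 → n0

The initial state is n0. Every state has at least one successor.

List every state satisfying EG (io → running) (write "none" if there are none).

{n0, n3, n5, n6}

States satisfying io → running: {n0, n2, n3, n4, n5, n6}.
States satisfying EG (io → running): {n0, n3, n5, n6}.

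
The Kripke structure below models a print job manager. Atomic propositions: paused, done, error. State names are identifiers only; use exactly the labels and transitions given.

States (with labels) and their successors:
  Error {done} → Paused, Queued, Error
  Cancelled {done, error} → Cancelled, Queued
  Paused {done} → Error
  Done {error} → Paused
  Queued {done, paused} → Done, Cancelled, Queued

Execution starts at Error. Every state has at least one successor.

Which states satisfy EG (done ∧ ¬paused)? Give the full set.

{Error, Cancelled, Paused}

States satisfying done ∧ ¬paused: {Error, Cancelled, Paused}.
States satisfying EG (done ∧ ¬paused): {Error, Cancelled, Paused}.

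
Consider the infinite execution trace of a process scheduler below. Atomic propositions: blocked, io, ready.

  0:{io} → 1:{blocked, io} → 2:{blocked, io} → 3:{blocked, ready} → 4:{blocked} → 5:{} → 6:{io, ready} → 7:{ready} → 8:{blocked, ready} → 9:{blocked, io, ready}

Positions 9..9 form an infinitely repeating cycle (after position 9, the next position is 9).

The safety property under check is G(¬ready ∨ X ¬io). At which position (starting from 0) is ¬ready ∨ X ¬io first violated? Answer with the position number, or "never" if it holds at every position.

Check ¬ready ∨ X ¬io at each position in order: 0 ✓, 1 ✓, 2 ✓, 3 ✓, 4 ✓, 5 ✓, 6 ✓, 7 ✓.
At position 8 the labels are {blocked, ready} and the next position 9 has {blocked, io, ready}, so ¬ready ∨ X ¬io is false there. This is the first violation.

8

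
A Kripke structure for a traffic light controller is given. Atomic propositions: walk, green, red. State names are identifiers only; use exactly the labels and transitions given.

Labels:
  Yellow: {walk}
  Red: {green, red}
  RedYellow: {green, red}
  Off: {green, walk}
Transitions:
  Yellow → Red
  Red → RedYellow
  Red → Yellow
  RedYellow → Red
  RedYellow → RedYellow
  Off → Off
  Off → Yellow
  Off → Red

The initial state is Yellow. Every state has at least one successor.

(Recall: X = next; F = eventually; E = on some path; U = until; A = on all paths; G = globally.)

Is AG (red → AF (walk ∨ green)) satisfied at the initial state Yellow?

States satisfying red → AF (walk ∨ green): {Yellow, Red, RedYellow, Off}.
States satisfying AG (red → AF (walk ∨ green)): {Yellow, Red, RedYellow, Off}.
Every state reachable from Yellow satisfies red → AF (walk ∨ green).
Yellow ∈ Sat(AG (red → AF (walk ∨ green))).

Satisfied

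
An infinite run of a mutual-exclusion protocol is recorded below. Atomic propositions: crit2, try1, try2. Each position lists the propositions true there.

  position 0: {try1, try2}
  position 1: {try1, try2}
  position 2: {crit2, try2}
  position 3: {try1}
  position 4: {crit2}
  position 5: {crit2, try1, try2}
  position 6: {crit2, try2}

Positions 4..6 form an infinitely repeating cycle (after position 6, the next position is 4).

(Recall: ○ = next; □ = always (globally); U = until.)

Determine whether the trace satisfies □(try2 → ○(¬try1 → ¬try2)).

Violated

try2 → ○(¬try1 → ¬try2) must hold at every position from 0 onward. It fails at position 1, so □(try2 → ○(¬try1 → ¬try2)) is false.
Positions where try2 holds: 0, 1, 2, 5, 6.
Check ○(¬try1 → ¬try2) at each: 0→ok, 1→fails, 2→ok, 5→fails, 6→ok.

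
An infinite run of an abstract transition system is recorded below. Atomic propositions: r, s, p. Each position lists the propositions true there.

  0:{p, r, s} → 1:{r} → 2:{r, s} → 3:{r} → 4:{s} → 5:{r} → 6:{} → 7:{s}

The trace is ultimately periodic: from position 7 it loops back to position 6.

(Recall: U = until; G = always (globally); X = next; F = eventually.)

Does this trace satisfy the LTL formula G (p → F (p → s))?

Holds

p → F (p → s) holds at every position 0..7, and those are all positions ever visited, so G (p → F (p → s)) holds.
Positions where p holds: 0.
Check F (p → s) at each: 0→ok.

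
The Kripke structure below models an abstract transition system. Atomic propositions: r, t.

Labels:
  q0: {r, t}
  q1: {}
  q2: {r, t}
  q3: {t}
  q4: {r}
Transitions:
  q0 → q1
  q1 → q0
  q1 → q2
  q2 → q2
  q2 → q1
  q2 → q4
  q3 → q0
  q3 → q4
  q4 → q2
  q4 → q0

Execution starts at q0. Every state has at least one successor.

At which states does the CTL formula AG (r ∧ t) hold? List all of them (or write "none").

none

States satisfying r ∧ t: {q0, q2}.
States satisfying AG (r ∧ t): ∅.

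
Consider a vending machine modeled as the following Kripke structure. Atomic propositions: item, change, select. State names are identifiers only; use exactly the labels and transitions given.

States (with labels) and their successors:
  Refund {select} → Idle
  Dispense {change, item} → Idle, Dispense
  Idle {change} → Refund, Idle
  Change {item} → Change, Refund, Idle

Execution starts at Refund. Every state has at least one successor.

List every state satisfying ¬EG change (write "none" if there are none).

{Refund, Change}

States satisfying change: {Dispense, Idle}.
States satisfying EG change: {Dispense, Idle}.
States satisfying ¬EG change: {Refund, Change}.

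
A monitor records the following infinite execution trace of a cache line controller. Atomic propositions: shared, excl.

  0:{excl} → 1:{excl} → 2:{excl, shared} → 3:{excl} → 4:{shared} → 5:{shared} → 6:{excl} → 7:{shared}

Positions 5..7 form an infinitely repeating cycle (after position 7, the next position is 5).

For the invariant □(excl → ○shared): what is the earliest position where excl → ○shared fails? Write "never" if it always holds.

0

At position 0 the labels are {excl} and the next position 1 has {excl}, so excl → ○shared is false there. This is the first violation.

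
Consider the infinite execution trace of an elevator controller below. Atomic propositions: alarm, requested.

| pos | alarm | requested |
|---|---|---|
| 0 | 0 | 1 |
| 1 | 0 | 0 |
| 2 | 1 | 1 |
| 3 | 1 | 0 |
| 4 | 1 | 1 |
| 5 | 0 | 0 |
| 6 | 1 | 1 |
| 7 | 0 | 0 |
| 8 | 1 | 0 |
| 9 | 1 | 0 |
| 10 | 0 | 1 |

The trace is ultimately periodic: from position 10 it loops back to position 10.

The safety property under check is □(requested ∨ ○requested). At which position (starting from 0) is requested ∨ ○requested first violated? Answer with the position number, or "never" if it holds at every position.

Check requested ∨ ○requested at each position in order: 0 ✓, 1 ✓, 2 ✓, 3 ✓, 4 ✓, 5 ✓, 6 ✓.
At position 7 the labels are {} and the next position 8 has {alarm}, so requested ∨ ○requested is false there. This is the first violation.

7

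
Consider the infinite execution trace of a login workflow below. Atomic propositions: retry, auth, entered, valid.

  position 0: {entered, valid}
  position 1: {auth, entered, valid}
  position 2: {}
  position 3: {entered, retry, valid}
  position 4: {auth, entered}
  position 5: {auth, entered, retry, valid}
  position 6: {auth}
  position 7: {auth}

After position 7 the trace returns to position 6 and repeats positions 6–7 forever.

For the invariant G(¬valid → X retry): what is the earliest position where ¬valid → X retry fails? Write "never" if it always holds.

6

Check ¬valid → X retry at each position in order: 0 ✓, 1 ✓, 2 ✓, 3 ✓, 4 ✓, 5 ✓.
At position 6 the labels are {auth} and the next position 7 has {auth}, so ¬valid → X retry is false there. This is the first violation.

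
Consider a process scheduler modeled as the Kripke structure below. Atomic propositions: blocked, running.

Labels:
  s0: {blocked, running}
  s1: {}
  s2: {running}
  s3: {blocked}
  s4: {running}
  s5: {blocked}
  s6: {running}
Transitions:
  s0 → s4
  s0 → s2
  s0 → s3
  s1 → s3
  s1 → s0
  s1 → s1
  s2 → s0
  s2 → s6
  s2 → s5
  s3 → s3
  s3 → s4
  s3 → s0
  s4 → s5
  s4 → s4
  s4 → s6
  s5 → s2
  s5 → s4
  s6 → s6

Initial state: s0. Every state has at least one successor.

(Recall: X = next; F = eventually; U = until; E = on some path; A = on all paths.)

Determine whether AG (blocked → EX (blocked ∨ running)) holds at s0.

Yes

States satisfying blocked → EX (blocked ∨ running): {s0, s1, s2, s3, s4, s5, s6}.
States satisfying AG (blocked → EX (blocked ∨ running)): {s0, s1, s2, s3, s4, s5, s6}.
Every state reachable from s0 satisfies blocked → EX (blocked ∨ running).
s0 ∈ Sat(AG (blocked → EX (blocked ∨ running))).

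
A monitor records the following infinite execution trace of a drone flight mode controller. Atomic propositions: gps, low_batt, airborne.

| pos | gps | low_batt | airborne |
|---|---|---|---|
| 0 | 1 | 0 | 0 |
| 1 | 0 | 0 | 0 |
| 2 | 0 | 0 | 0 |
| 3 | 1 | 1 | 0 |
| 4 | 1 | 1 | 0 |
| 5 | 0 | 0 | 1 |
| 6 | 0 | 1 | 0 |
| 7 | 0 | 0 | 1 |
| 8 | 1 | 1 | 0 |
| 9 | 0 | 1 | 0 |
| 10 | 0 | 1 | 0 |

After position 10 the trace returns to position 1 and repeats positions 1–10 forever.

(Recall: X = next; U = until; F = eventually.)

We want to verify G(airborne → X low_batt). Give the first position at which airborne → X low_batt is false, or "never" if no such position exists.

never

airborne → X low_batt holds at every position 0..10, and those are all the positions the trace ever visits, so the invariant G(airborne → X low_batt) is never violated.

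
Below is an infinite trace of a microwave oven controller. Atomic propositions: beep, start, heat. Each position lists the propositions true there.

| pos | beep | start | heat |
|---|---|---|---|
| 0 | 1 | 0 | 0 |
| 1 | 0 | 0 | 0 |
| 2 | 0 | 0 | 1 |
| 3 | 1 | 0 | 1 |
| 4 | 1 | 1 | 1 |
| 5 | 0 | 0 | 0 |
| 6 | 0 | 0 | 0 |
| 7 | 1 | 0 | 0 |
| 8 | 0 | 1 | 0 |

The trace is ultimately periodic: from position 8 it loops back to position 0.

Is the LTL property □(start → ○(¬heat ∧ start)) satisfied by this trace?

start → ○(¬heat ∧ start) must hold at every position from 0 onward. It fails at position 4, so □(start → ○(¬heat ∧ start)) is false.
Positions where start holds: 4, 8.
Check ○(¬heat ∧ start) at each: 4→fails, 8→fails.

Violated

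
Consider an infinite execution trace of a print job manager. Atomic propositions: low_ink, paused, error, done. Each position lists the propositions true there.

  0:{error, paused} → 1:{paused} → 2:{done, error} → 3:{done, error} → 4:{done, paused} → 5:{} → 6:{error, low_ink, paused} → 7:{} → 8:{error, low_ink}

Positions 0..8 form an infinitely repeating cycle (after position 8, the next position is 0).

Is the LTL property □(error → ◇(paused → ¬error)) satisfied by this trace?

error → ◇(paused → ¬error) holds at every position 0..8, and those are all positions ever visited, so □(error → ◇(paused → ¬error)) holds.
Positions where error holds: 0, 2, 3, 6, 8.
Check ◇(paused → ¬error) at each: 0→ok, 2→ok, 3→ok, 6→ok, 8→ok.

Holds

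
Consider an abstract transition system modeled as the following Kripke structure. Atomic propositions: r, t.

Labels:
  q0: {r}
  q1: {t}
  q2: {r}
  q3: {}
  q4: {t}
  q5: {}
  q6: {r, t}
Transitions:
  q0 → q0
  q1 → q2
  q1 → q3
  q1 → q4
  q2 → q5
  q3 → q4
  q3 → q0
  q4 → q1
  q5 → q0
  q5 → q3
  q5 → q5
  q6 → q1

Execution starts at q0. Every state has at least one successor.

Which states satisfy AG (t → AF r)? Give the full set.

States satisfying t → AF r: {q0, q2, q3, q5, q6}.
States satisfying AG (t → AF r): {q0}.

{q0}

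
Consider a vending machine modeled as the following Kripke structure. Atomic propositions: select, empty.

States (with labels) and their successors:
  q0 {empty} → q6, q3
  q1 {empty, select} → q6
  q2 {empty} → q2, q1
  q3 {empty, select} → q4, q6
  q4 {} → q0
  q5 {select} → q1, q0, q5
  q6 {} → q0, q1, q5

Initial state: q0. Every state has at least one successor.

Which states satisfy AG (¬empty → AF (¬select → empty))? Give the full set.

States satisfying ¬empty → AF (¬select → empty): {q0, q1, q2, q3, q4, q5, q6}.
States satisfying AG (¬empty → AF (¬select → empty)): {q0, q1, q2, q3, q4, q5, q6}.

{q0, q1, q2, q3, q4, q5, q6}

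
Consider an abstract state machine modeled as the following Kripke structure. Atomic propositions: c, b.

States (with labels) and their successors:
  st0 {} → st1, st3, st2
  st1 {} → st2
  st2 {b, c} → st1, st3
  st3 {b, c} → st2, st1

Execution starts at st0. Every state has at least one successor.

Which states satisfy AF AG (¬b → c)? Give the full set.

none

States satisfying AG (¬b → c): ∅.
States satisfying AF AG (¬b → c): ∅.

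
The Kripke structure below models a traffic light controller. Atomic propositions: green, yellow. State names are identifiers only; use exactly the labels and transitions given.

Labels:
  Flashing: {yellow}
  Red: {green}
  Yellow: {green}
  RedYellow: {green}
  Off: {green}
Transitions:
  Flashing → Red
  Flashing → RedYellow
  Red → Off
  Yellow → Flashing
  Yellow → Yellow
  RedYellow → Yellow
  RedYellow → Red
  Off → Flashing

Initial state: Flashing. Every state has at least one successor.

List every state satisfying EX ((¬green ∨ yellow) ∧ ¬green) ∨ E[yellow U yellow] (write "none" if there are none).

States satisfying (¬green ∨ yellow) ∧ ¬green: {Flashing}.
States satisfying EX ((¬green ∨ yellow) ∧ ¬green): {Yellow, Off}.
States satisfying yellow: {Flashing}.
States satisfying E[yellow U yellow]: {Flashing}.
States satisfying EX ((¬green ∨ yellow) ∧ ¬green) ∨ E[yellow U yellow]: {Flashing, Yellow, Off}.

{Flashing, Yellow, Off}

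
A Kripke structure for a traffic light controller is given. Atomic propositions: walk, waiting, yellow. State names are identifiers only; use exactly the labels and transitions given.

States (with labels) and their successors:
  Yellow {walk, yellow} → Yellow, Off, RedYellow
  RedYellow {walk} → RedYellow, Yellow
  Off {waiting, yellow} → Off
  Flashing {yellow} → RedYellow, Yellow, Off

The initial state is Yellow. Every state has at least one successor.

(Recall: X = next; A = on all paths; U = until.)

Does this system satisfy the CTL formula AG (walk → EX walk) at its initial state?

Yes

States satisfying walk → EX walk: {Yellow, RedYellow, Off, Flashing}.
States satisfying AG (walk → EX walk): {Yellow, RedYellow, Off, Flashing}.
Every state reachable from Yellow satisfies walk → EX walk.
Yellow ∈ Sat(AG (walk → EX walk)).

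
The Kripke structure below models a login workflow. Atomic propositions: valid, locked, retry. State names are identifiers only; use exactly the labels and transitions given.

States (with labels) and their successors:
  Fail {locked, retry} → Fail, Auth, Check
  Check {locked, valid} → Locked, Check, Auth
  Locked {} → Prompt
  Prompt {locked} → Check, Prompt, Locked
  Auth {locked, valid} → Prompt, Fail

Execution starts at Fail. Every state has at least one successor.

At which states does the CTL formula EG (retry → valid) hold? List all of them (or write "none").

States satisfying retry → valid: {Check, Locked, Prompt, Auth}.
States satisfying EG (retry → valid): {Check, Locked, Prompt, Auth}.

{Check, Locked, Prompt, Auth}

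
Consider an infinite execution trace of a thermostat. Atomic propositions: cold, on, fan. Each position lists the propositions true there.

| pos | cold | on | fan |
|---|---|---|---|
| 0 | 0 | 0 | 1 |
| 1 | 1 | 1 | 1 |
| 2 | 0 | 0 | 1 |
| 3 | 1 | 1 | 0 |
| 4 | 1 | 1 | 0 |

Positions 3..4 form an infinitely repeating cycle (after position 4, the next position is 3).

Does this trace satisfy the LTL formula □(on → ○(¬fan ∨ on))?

on → ○(¬fan ∨ on) must hold at every position from 0 onward. It fails at position 1, so □(on → ○(¬fan ∨ on)) is false.
Positions where on holds: 1, 3, 4.
Check ○(¬fan ∨ on) at each: 1→fails, 3→ok, 4→ok.

Violated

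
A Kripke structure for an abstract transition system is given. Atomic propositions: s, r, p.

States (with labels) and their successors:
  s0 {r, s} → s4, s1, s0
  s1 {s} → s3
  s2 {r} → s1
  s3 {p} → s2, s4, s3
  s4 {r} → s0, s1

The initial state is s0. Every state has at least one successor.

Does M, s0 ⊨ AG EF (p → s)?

States satisfying EF (p → s): {s0, s1, s2, s3, s4}.
States satisfying AG EF (p → s): {s0, s1, s2, s3, s4}.
Every state reachable from s0 satisfies EF (p → s).
s0 ∈ Sat(AG EF (p → s)).

Satisfied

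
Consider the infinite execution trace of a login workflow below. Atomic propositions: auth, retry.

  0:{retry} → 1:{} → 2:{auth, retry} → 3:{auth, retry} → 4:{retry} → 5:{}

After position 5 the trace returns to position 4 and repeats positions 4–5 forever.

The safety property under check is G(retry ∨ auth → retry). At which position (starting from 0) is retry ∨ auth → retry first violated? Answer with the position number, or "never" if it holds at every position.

retry ∨ auth → retry holds at every position 0..5, and those are all the positions the trace ever visits, so the invariant G(retry ∨ auth → retry) is never violated.

never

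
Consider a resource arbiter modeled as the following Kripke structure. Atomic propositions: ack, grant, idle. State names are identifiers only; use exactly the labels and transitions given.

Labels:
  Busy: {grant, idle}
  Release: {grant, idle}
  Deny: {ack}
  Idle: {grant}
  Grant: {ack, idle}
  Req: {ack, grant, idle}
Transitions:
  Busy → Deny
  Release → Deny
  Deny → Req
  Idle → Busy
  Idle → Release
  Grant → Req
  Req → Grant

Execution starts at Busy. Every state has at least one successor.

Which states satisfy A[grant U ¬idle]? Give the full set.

States satisfying grant: {Busy, Release, Idle, Req}.
States satisfying ¬idle: {Deny, Idle}.
States satisfying A[grant U ¬idle]: {Busy, Release, Deny, Idle}.

{Busy, Release, Deny, Idle}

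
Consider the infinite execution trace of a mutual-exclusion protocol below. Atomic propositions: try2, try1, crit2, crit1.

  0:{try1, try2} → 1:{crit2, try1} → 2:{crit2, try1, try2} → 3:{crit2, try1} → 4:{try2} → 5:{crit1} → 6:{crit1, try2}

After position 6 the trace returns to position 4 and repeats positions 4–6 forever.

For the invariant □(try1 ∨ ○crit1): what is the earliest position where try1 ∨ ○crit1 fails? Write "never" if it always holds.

Check try1 ∨ ○crit1 at each position in order: 0 ✓, 1 ✓, 2 ✓, 3 ✓, 4 ✓, 5 ✓.
At position 6 the labels are {crit1, try2} and the next position 4 has {try2}, so try1 ∨ ○crit1 is false there. This is the first violation.

6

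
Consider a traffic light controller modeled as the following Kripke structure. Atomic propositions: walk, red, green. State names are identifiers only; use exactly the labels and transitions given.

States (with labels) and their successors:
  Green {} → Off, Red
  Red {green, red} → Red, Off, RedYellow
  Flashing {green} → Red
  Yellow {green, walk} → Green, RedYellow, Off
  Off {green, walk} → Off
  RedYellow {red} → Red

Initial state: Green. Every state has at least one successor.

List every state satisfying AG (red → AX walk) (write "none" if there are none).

States satisfying red → AX walk: {Green, Flashing, Yellow, Off}.
States satisfying AG (red → AX walk): {Off}.

{Off}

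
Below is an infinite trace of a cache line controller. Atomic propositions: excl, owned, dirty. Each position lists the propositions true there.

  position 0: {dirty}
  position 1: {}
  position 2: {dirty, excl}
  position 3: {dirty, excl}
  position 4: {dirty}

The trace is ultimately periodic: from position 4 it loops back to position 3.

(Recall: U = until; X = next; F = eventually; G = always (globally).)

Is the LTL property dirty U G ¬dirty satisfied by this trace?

Walking from position 0: at position 1, G ¬dirty has not yet held and dirty fails, so dirty U G ¬dirty is false.

No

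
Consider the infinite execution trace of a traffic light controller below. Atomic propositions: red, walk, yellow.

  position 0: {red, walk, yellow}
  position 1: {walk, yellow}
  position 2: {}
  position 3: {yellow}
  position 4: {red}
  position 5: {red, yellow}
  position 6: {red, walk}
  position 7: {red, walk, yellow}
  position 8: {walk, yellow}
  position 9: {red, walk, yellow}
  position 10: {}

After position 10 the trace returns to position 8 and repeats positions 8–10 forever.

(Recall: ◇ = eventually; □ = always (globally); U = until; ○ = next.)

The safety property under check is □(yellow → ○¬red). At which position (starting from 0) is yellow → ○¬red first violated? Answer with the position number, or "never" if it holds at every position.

Check yellow → ○¬red at each position in order: 0 ✓, 1 ✓, 2 ✓.
At position 3 the labels are {yellow} and the next position 4 has {red}, so yellow → ○¬red is false there. This is the first violation.

3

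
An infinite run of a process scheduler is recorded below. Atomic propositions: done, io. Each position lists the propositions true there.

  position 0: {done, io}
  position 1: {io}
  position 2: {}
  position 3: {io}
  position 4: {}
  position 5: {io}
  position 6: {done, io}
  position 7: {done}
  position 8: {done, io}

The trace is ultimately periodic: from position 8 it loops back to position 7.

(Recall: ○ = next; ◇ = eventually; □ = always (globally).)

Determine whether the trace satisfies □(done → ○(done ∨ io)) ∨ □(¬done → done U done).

done → ○(done ∨ io) holds at every position 0..8, and those are all positions ever visited, so □(done → ○(done ∨ io)) holds.
Positions where done holds: 0, 6, 7, 8.
Check ○(done ∨ io) at each: 0→ok, 6→ok, 7→ok, 8→ok.
¬done → done U done must hold at every position from 0 onward. It fails at position 1, so □(¬done → done U done) is false.
Positions where ¬done holds: 1, 2, 3, 4, 5.
Check done U done at each: 1→fails, 2→fails, 3→fails, 4→fails, 5→fails.
At position 0: □(done → ○(done ∨ io)) is true; □(¬done → done U done) is false; so □(done → ○(done ∨ io)) ∨ □(¬done → done U done) is true.

Satisfied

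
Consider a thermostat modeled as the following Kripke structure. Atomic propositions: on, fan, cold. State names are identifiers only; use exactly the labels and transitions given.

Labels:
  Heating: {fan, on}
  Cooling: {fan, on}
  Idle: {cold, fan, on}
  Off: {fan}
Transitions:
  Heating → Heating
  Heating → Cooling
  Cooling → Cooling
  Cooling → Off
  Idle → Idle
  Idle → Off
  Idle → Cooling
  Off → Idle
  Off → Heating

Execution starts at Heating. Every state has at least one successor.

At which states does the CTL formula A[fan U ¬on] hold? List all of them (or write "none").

{Off}

States satisfying fan: {Heating, Cooling, Idle, Off}.
States satisfying ¬on: {Off}.
States satisfying A[fan U ¬on]: {Off}.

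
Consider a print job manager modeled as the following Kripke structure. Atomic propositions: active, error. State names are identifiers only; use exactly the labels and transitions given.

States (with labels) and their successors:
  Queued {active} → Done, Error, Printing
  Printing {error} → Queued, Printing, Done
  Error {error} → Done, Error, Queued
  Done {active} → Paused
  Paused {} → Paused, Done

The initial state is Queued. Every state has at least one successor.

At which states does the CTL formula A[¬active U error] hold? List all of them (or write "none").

{Printing, Error}

States satisfying ¬active: {Printing, Error, Paused}.
States satisfying error: {Printing, Error}.
States satisfying A[¬active U error]: {Printing, Error}.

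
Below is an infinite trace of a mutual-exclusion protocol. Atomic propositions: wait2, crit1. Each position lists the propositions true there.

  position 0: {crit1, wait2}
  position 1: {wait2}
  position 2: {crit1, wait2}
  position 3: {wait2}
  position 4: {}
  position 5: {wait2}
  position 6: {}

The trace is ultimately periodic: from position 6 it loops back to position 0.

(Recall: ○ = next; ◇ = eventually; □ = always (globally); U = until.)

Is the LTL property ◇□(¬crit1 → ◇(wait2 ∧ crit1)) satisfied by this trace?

□(¬crit1 → ◇(wait2 ∧ crit1)) holds at position 0, which is reachable from 0, so ◇□(¬crit1 → ◇(wait2 ∧ crit1)) holds.

Yes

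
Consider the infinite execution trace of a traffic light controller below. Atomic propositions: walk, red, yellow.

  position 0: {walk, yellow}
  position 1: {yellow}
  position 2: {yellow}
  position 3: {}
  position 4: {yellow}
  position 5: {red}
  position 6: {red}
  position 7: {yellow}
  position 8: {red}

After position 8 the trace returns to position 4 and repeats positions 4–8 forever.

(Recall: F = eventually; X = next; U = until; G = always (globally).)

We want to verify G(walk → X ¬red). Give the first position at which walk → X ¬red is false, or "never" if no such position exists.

never

walk → X ¬red holds at every position 0..8, and those are all the positions the trace ever visits, so the invariant G(walk → X ¬red) is never violated.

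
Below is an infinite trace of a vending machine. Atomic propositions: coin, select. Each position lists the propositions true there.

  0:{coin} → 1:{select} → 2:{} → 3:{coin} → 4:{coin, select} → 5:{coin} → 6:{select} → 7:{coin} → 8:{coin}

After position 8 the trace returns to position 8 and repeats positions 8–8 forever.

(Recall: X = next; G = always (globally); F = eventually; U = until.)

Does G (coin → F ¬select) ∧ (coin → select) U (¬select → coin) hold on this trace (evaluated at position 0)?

Yes

coin → F ¬select holds at every position 0..8, and those are all positions ever visited, so G (coin → F ¬select) holds.
Positions where coin holds: 0, 3, 4, 5, 7, 8.
Check F ¬select at each: 0→ok, 3→ok, 4→ok, 5→ok, 7→ok, 8→ok.
Walking from position 0: ¬select → coin first holds at position 0, and coin → select holds at every earlier position along the way, so (coin → select) U (¬select → coin) holds.
At position 0: G (coin → F ¬select) is true; (coin → select) U (¬select → coin) is true; so G (coin → F ¬select) ∧ (coin → select) U (¬select → coin) is true.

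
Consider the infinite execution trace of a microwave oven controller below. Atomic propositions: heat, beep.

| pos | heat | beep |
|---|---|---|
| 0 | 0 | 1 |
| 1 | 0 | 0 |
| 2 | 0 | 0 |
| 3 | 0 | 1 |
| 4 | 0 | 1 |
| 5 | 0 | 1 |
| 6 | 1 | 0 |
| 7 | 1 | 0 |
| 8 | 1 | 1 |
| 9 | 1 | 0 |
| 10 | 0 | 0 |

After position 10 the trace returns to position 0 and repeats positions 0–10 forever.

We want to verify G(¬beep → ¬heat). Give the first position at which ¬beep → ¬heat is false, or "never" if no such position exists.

Check ¬beep → ¬heat at each position in order: 0 ✓, 1 ✓, 2 ✓, 3 ✓, 4 ✓, 5 ✓.
At position 6 the labels are {heat}, so ¬beep → ¬heat is false there. This is the first violation.

6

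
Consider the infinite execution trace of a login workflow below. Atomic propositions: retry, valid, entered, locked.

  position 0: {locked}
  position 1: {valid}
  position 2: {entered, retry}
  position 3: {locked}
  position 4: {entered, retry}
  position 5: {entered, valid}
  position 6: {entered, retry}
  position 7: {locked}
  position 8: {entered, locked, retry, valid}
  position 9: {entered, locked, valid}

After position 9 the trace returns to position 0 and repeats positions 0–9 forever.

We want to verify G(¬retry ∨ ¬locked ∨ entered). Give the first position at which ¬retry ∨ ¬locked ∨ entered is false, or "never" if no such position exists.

never

¬retry ∨ ¬locked ∨ entered holds at every position 0..9, and those are all the positions the trace ever visits, so the invariant G(¬retry ∨ ¬locked ∨ entered) is never violated.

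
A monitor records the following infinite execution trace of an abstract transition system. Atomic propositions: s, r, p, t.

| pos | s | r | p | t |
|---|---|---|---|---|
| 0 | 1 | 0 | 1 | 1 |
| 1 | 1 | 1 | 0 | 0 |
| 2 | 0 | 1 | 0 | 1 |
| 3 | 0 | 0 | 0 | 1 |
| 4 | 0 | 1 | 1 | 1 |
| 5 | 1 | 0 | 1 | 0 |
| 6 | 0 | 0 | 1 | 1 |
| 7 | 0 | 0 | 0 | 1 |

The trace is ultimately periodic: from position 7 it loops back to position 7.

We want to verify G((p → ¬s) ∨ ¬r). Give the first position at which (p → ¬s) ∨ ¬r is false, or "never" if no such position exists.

never

(p → ¬s) ∨ ¬r holds at every position 0..7, and those are all the positions the trace ever visits, so the invariant G((p → ¬s) ∨ ¬r) is never violated.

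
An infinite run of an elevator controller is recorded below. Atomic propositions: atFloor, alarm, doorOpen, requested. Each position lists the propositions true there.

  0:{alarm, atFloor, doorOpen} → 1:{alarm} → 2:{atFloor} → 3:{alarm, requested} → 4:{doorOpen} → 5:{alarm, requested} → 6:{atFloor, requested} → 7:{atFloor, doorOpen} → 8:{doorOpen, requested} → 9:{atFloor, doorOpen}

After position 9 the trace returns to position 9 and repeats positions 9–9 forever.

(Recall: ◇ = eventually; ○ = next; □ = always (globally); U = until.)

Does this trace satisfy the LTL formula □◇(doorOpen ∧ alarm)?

◇(doorOpen ∧ alarm) must hold at every position from 0 onward. It fails at position 1, so □◇(doorOpen ∧ alarm) is false.

Violated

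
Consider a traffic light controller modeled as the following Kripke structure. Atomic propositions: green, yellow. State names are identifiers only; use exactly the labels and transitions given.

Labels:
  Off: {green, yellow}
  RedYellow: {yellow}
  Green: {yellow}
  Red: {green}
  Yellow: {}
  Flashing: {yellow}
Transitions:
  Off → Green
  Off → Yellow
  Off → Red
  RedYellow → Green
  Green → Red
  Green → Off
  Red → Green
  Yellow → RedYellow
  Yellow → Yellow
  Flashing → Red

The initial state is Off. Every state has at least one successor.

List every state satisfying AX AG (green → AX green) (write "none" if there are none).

none

States satisfying AG (green → AX green): ∅.
States satisfying AX AG (green → AX green): ∅.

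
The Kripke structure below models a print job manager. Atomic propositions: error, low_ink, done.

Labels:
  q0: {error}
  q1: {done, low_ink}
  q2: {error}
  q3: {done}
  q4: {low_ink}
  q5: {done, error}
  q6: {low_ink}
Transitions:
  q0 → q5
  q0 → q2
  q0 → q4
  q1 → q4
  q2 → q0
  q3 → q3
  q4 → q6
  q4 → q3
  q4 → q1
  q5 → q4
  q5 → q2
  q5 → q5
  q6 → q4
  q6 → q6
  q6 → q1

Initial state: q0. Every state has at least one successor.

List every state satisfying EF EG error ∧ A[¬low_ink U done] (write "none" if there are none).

{q5}

States satisfying EG error: {q0, q2, q5}.
States satisfying EF EG error: {q0, q2, q5}.
States satisfying ¬low_ink: {q0, q2, q3, q5}.
States satisfying done: {q1, q3, q5}.
States satisfying A[¬low_ink U done]: {q1, q3, q5}.
States satisfying EF EG error ∧ A[¬low_ink U done]: {q5}.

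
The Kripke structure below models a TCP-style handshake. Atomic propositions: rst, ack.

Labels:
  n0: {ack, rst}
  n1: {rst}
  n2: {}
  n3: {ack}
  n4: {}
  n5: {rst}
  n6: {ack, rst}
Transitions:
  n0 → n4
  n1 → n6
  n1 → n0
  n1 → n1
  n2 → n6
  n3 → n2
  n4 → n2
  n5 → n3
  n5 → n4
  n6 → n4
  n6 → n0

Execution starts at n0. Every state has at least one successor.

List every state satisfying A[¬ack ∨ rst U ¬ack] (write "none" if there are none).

States satisfying ¬ack ∨ rst: {n0, n1, n2, n4, n5, n6}.
States satisfying ¬ack: {n1, n2, n4, n5}.
States satisfying A[¬ack ∨ rst U ¬ack]: {n0, n1, n2, n4, n5, n6}.

{n0, n1, n2, n4, n5, n6}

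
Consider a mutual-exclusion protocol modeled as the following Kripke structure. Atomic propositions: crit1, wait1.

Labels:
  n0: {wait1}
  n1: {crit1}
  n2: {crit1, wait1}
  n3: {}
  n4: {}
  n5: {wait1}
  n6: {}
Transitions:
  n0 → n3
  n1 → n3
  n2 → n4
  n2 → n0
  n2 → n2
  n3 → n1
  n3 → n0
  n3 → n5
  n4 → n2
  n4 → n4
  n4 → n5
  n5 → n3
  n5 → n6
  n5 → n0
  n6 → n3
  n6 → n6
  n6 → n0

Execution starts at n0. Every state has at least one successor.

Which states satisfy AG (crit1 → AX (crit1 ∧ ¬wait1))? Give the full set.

none

States satisfying crit1 → AX (crit1 ∧ ¬wait1): {n0, n3, n4, n5, n6}.
States satisfying AG (crit1 → AX (crit1 ∧ ¬wait1)): ∅.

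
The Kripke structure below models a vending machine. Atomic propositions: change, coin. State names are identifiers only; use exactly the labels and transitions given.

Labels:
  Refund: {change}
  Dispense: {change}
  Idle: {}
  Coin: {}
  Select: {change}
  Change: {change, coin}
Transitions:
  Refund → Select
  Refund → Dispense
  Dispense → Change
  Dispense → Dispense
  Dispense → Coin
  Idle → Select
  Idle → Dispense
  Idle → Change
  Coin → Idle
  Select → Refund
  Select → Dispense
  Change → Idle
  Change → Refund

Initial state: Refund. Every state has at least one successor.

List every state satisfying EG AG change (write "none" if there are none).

none

States satisfying AG change: ∅.
States satisfying EG AG change: ∅.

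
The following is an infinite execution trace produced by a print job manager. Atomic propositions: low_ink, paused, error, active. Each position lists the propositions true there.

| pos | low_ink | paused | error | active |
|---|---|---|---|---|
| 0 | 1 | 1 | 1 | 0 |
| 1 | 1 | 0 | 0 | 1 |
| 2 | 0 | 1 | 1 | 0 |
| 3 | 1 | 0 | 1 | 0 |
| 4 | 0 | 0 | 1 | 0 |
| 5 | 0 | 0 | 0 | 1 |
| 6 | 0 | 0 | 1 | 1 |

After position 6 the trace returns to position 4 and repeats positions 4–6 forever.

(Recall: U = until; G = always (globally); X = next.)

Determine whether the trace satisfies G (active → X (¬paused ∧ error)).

active → X (¬paused ∧ error) must hold at every position from 0 onward. It fails at position 1, so G (active → X (¬paused ∧ error)) is false.
Positions where active holds: 1, 5, 6.
Check X (¬paused ∧ error) at each: 1→fails, 5→ok, 6→ok.

No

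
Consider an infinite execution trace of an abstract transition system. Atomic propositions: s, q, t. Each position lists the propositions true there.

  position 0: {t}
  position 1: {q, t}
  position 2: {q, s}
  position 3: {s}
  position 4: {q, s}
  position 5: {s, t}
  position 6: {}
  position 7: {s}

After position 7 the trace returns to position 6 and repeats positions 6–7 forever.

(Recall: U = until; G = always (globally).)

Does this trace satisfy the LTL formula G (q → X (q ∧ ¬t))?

No

q → X (q ∧ ¬t) must hold at every position from 0 onward. It fails at position 2, so G (q → X (q ∧ ¬t)) is false.
Positions where q holds: 1, 2, 4.
Check X (q ∧ ¬t) at each: 1→ok, 2→fails, 4→fails.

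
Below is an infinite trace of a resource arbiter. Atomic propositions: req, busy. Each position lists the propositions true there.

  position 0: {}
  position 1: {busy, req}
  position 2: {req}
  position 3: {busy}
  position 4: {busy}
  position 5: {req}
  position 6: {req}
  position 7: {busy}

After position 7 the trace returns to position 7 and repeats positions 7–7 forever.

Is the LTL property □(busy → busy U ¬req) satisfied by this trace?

No

busy → busy U ¬req must hold at every position from 0 onward. It fails at position 1, so □(busy → busy U ¬req) is false.
Positions where busy holds: 1, 3, 4, 7.
Check busy U ¬req at each: 1→fails, 3→ok, 4→ok, 7→ok.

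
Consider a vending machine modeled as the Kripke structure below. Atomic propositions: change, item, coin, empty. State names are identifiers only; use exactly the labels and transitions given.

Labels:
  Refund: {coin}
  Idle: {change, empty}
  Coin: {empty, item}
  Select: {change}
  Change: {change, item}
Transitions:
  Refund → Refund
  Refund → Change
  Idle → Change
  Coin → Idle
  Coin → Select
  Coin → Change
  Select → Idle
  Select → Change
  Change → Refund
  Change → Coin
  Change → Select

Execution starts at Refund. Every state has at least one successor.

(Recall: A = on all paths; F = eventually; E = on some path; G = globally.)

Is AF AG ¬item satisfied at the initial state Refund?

States satisfying AG ¬item: ∅.
States satisfying AF AG ¬item: ∅.
There is a path from Refund along which AG ¬item never holds.
Refund ∉ Sat(AF AG ¬item).

No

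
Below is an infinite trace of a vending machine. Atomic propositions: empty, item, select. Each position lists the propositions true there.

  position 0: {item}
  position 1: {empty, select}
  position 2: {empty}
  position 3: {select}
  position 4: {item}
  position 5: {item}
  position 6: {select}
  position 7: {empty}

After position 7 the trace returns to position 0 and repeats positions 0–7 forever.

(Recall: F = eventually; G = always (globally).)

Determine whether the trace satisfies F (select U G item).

Violated

select U G item is false at every position 0..7, so it never becomes true and F (select U G item) fails.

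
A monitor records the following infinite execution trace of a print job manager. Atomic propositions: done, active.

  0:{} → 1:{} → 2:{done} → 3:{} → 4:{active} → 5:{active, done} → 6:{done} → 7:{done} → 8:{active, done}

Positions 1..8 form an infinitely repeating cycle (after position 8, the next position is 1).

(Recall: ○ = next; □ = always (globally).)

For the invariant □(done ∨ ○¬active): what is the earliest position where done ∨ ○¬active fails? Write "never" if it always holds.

Check done ∨ ○¬active at each position in order: 0 ✓, 1 ✓, 2 ✓.
At position 3 the labels are {} and the next position 4 has {active}, so done ∨ ○¬active is false there. This is the first violation.

3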